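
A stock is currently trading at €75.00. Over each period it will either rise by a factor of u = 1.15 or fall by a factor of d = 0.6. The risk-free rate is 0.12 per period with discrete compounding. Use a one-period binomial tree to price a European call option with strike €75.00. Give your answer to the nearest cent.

Risk-neutral probability p = (1 + 0.12 − 0.6)/(1.15 − 0.6) = 0.5200/0.5500 = 0.9455
Terminal stock prices: S_u = 86.25, S_d = 45
Terminal payoffs (S − K): max(11.25, 0) = 11.25, max(-30, 0) = 0
Node 0 (S = 75): V_0 = 1/1.12·[0.9455·11.2500 + 0.0545·0.0000] = 9.4968

€9.50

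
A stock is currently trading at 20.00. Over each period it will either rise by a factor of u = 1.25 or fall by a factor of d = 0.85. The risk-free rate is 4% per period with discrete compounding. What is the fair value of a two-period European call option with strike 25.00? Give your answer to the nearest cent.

Risk-neutral probability p = (1 + 0.04 − 0.85)/(1.25 − 0.85) = 0.1900/0.4000 = 0.4750
Terminal stock prices: S_uu = 31.25, S_ud = 21.25, S_dd = 14.45
Terminal payoffs (S − K): max(6.25, 0) = 6.25, max(-3.75, 0) = 0, max(-10.55, 0) = 0
Node u (S = 25): V_u = 1/1.04·[0.4750·6.2500 + 0.5250·0.0000] = 2.8546
Node d (S = 17): V_d = 1/1.04·[0.4750·0.0000 + 0.5250·0.0000] = 0.0000
Node 0 (S = 20): V_0 = 1/1.04·[0.4750·2.8546 + 0.5250·0.0000] = 1.3038

1.30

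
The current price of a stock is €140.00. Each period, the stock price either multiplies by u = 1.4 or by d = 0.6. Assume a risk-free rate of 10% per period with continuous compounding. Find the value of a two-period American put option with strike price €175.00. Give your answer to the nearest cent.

Risk-neutral probability p = (e^0.1 − 0.6)/(1.4 − 0.6) = 0.5052/0.8000 = 0.6315
Terminal stock prices: S_uu = 274.4, S_ud = 117.6, S_dd = 50.4
Terminal payoffs (K − S): max(-99.4, 0) = 0, max(57.4, 0) = 57.4, max(124.6, 0) = 124.6
Node u (S = 196): continuation = e^(−0.1)·[0.6315·0.0000 + 0.3685·57.4000] = 19.1409; exercise value = 0.0000 ≤ continuation, so V_u = 19.1409
Node d (S = 84): continuation = e^(−0.1)·[0.6315·57.4000 + 0.3685·124.6000] = 74.3465; exercise value = 91.0000 > continuation, so V_d = 91.0000 (exercise)
Node 0 (S = 140): continuation = e^(−0.1)·[0.6315·19.1409 + 0.3685·91.0000] = 41.2819; exercise value = 35.0000 ≤ continuation, so V_0 = 41.2819

€41.28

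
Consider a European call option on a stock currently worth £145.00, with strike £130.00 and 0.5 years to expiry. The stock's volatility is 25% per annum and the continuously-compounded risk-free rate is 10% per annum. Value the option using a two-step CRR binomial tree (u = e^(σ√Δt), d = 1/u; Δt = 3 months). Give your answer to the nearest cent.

CRR parameters: u = e^(σ√Δt) = e^(0.25·√0.25) = 1.1331, d = 1/u = 0.8825
Per-period rate: rΔt = 0.1·0.25 = 0.025, so R = e^0.025 = 1.0253
Risk-neutral probability p = (e^0.025 − 0.8825)/(1.1331 − 0.8825) = 0.1428/0.2507 = 0.5698
Terminal stock prices: S_uu = 186.2, S_ud = 145, S_dd = 112.9
Terminal payoffs (S − K): max(56.18, 0) = 56.18, max(15, 0) = 15, max(-17.07, 0) = 0
Node u (S = 164.3): V_u = e^(−0.025)·[0.5698·56.1837 + 0.4302·15.0000] = 37.5162
Node d (S = 128): V_d = e^(−0.025)·[0.5698·15.0000 + 0.4302·0.0000] = 8.3358
Node 0 (S = 145): V_0 = e^(−0.025)·[0.5698·37.5162 + 0.4302·8.3358] = 24.3461

£24.35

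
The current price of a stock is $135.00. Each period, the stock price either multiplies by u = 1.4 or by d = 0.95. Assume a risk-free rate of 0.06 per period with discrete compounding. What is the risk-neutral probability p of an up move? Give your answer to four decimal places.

p = 0.2444

Risk-neutral probability p = (1 + 0.06 − 0.95)/(1.4 − 0.95) = 0.1100/0.4500 = 0.2444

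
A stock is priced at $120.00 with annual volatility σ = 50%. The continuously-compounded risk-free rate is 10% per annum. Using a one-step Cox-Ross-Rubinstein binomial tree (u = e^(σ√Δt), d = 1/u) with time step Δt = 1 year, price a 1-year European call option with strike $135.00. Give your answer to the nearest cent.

$27.21

CRR parameters: u = e^(σ√Δt) = e^(0.5·√1) = 1.6487, d = 1/u = 0.6065
Per-period rate: rΔt = 0.1·1 = 0.1, so R = e^0.1 = 1.1052
Risk-neutral probability p = (e^0.1 − 0.6065)/(1.6487 − 0.6065) = 0.4986/1.0422 = 0.4785
Terminal stock prices: S_u = 197.8, S_d = 72.78
Terminal payoffs (S − K): max(62.85, 0) = 62.85, max(-62.22, 0) = 0
Node 0 (S = 120): V_0 = e^(−0.1)·[0.4785·62.8466 + 0.5215·0.0000] = 27.2077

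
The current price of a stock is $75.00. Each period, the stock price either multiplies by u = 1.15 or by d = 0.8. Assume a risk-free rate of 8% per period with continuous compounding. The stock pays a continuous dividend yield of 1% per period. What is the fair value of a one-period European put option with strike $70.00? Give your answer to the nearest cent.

$2.04

Per-period risk-free factor R = e^0.08 = 1.0833; dividend-adjusted growth = e^(0.08−0.01) = 1.0725.
Risk-neutral probability p = (1.0725 − 0.8)/(1.15 − 0.8) = 0.2725/0.3500 = 0.7786
Terminal stock prices: S_u = 86.25, S_d = 60
Terminal payoffs (K − S): max(-16.25, 0) = 0, max(10, 0) = 10
Node 0 (S = 75): V_0 = e^(−0.08)·[0.7786·0.0000 + 0.2214·10.0000] = 2.0438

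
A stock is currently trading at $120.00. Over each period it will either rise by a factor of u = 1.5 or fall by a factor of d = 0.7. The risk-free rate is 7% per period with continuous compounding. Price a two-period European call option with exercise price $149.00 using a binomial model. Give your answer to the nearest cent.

$22.81

Risk-neutral probability p = (e^0.07 − 0.7)/(1.5 − 0.7) = 0.3725/0.8000 = 0.4656
Terminal stock prices: S_uu = 270, S_ud = 126, S_dd = 58.8
Terminal payoffs (S − K): max(121, 0) = 121, max(-23, 0) = 0, max(-90.2, 0) = 0
Node u (S = 180): V_u = e^(−0.07)·[0.4656·121.0000 + 0.5344·0.0000] = 52.5328
Node d (S = 84): V_d = e^(−0.07)·[0.4656·0.0000 + 0.5344·0.0000] = 0.0000
Node 0 (S = 120): V_0 = e^(−0.07)·[0.4656·52.5328 + 0.5344·0.0000] = 22.8074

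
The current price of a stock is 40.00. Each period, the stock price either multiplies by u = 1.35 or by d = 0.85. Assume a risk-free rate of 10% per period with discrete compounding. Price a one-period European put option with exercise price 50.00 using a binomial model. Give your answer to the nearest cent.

Risk-neutral probability p = (1 + 0.1 − 0.85)/(1.35 − 0.85) = 0.2500/0.5000 = 0.5000
Terminal stock prices: S_u = 54, S_d = 34
Terminal payoffs (K − S): max(-4, 0) = 0, max(16, 0) = 16
Node 0 (S = 40): V_0 = 1/1.1·[0.5000·0.0000 + 0.5000·16.0000] = 7.2727

7.27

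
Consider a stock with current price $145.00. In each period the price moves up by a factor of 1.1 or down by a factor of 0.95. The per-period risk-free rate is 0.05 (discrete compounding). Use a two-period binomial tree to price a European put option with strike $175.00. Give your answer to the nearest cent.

Risk-neutral probability p = (1 + 0.05 − 0.95)/(1.1 − 0.95) = 0.1000/0.1500 = 0.6667
Terminal stock prices: S_uu = 175.5, S_ud = 151.5, S_dd = 130.9
Terminal payoffs (K − S): max(-0.45, 0) = 0, max(23.47, 0) = 23.47, max(44.14, 0) = 44.14
Node u (S = 159.5): V_u = 1/1.05·[0.6667·0.0000 + 0.3333·23.4750] = 7.4524
Node d (S = 137.8): V_d = 1/1.05·[0.6667·23.4750 + 0.3333·44.1375] = 28.9167
Node 0 (S = 145): V_0 = 1/1.05·[0.6667·7.4524 + 0.3333·28.9167] = 13.9116

$13.91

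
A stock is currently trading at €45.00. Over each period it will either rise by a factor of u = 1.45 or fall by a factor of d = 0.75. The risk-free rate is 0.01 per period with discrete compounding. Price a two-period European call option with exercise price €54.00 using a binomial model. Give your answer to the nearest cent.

€5.49

Risk-neutral probability p = (1 + 0.01 − 0.75)/(1.45 − 0.75) = 0.2600/0.7000 = 0.3714
Terminal stock prices: S_uu = 94.61, S_ud = 48.94, S_dd = 25.31
Terminal payoffs (S − K): max(40.61, 0) = 40.61, max(-5.062, 0) = 0, max(-28.69, 0) = 0
Node u (S = 65.25): V_u = 1/1.01·[0.3714·40.6125 + 0.6286·0.0000] = 14.9353
Node d (S = 33.75): V_d = 1/1.01·[0.3714·0.0000 + 0.6286·0.0000] = 0.0000
Node 0 (S = 45): V_0 = 1/1.01·[0.3714·14.9353 + 0.6286·0.0000] = 5.4925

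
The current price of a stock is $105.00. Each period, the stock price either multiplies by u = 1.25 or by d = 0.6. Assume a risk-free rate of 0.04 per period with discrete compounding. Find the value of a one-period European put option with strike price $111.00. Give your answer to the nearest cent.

$14.91

Risk-neutral probability p = (1 + 0.04 − 0.6)/(1.25 − 0.6) = 0.4400/0.6500 = 0.6769
Terminal stock prices: S_u = 131.2, S_d = 63
Terminal payoffs (K − S): max(-20.25, 0) = 0, max(48, 0) = 48
Node 0 (S = 105): V_0 = 1/1.04·[0.6769·0.0000 + 0.3231·48.0000] = 14.9112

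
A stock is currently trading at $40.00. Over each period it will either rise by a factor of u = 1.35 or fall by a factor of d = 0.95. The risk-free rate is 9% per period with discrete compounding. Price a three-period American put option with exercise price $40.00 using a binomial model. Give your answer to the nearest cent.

$1.39

Risk-neutral probability p = (1 + 0.09 − 0.95)/(1.35 − 0.95) = 0.1400/0.4000 = 0.3500
Terminal stock prices: S_uuu = 98.42, S_uud = 69.25, S_udd = 48.73, S_ddd = 34.29
Terminal payoffs (K − S): max(-58.42, 0) = 0, max(-29.25, 0) = 0, max(-8.735, 0) = 0, max(5.705, 0) = 5.705
Node uu (S = 72.9): continuation = 1/1.09·[0.3500·0.0000 + 0.6500·0.0000] = 0.0000; exercise value = 0.0000 ≤ continuation, so V_uu = 0.0000
Node ud (S = 51.3): continuation = 1/1.09·[0.3500·0.0000 + 0.6500·0.0000] = 0.0000; exercise value = 0.0000 ≤ continuation, so V_ud = 0.0000
Node dd (S = 36.1): continuation = 1/1.09·[0.3500·0.0000 + 0.6500·5.7050] = 3.4021; exercise value = 3.9000 > continuation, so V_dd = 3.9000 (exercise)
Node u (S = 54): continuation = 1/1.09·[0.3500·0.0000 + 0.6500·0.0000] = 0.0000; exercise value = 0.0000 ≤ continuation, so V_u = 0.0000
Node d (S = 38): continuation = 1/1.09·[0.3500·0.0000 + 0.6500·3.9000] = 2.3257; exercise value = 2.0000 ≤ continuation, so V_d = 2.3257
Node 0 (S = 40): continuation = 1/1.09·[0.3500·0.0000 + 0.6500·2.3257] = 1.3869; exercise value = 0.0000 ≤ continuation, so V_0 = 1.3869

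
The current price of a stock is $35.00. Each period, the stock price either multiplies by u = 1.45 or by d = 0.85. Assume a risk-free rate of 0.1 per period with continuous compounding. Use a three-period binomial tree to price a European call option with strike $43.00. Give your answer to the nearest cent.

$8.15

Risk-neutral probability p = (e^0.1 − 0.85)/(1.45 − 0.85) = 0.2552/0.6000 = 0.4253
Terminal stock prices: S_uuu = 106.7, S_uud = 62.55, S_udd = 36.67, S_ddd = 21.49
Terminal payoffs (S − K): max(63.7, 0) = 63.7, max(19.55, 0) = 19.55, max(-6.333, 0) = 0, max(-21.51, 0) = 0
Node uu (S = 73.59): V_uu = e^(−0.1)·[0.4253·63.7019 + 0.5747·19.5494] = 34.6795
Node ud (S = 43.14): V_ud = e^(−0.1)·[0.4253·19.5494 + 0.5747·0.0000] = 7.5229
Node dd (S = 25.29): V_dd = e^(−0.1)·[0.4253·0.0000 + 0.5747·0.0000] = 0.0000
Node u (S = 50.75): V_u = e^(−0.1)·[0.4253·34.6795 + 0.5747·7.5229] = 17.2572
Node d (S = 29.75): V_d = e^(−0.1)·[0.4253·7.5229 + 0.5747·0.0000] = 2.8949
Node 0 (S = 35): V_0 = e^(−0.1)·[0.4253·17.2572 + 0.5747·2.8949] = 8.1462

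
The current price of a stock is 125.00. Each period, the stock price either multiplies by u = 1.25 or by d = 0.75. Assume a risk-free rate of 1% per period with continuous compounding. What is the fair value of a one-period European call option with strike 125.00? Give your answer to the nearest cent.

16.09

Risk-neutral probability p = (e^0.01 − 0.75)/(1.25 − 0.75) = 0.2601/0.5000 = 0.5201
Terminal stock prices: S_u = 156.2, S_d = 93.75
Terminal payoffs (S − K): max(31.25, 0) = 31.25, max(-31.25, 0) = 0
Node 0 (S = 125): V_0 = e^(−0.01)·[0.5201·31.2500 + 0.4799·0.0000] = 16.0914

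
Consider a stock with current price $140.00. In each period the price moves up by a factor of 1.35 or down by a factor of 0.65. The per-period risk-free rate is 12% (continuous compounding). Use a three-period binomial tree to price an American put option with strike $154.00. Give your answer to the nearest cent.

Risk-neutral probability p = (e^0.12 − 0.65)/(1.35 − 0.65) = 0.4775/0.7000 = 0.6821
Terminal stock prices: S_uuu = 344.5, S_uud = 165.8, S_udd = 79.85, S_ddd = 38.45
Terminal payoffs (K − S): max(-190.5, 0) = 0, max(-11.85, 0) = 0, max(74.15, 0) = 74.15, max(115.6, 0) = 115.6
Node uu (S = 255.2): continuation = e^(−0.12)·[0.6821·0.0000 + 0.3179·0.0000] = 0.0000; exercise value = 0.0000 ≤ continuation, so V_uu = 0.0000
Node ud (S = 122.9): continuation = e^(−0.12)·[0.6821·0.0000 + 0.3179·74.1475] = 20.9035; exercise value = 31.1500 > continuation, so V_ud = 31.1500 (exercise)
Node dd (S = 59.15): continuation = e^(−0.12)·[0.6821·74.1475 + 0.3179·115.5525] = 77.4357; exercise value = 94.8500 > continuation, so V_dd = 94.8500 (exercise)
Node u (S = 189): continuation = e^(−0.12)·[0.6821·0.0000 + 0.3179·31.1500] = 8.7817; exercise value = 0.0000 ≤ continuation, so V_u = 8.7817
Node d (S = 91): continuation = e^(−0.12)·[0.6821·31.1500 + 0.3179·94.8500] = 45.5857; exercise value = 63.0000 > continuation, so V_d = 63.0000 (exercise)
Node 0 (S = 140): continuation = e^(−0.12)·[0.6821·8.7817 + 0.3179·63.0000] = 23.0738; exercise value = 14.0000 ≤ continuation, so V_0 = 23.0738

$23.07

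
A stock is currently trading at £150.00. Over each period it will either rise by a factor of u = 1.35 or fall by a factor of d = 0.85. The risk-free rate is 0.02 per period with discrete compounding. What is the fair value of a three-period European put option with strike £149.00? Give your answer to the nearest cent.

£16.54

Risk-neutral probability p = (1 + 0.02 − 0.85)/(1.35 − 0.85) = 0.1700/0.5000 = 0.3400
Terminal stock prices: S_uuu = 369.1, S_uud = 232.4, S_udd = 146.3, S_ddd = 92.12
Terminal payoffs (K − S): max(-220.1, 0) = 0, max(-83.37, 0) = 0, max(2.694, 0) = 2.694, max(56.88, 0) = 56.88
Node uu (S = 273.4): V_uu = 1/1.02·[0.3400·0.0000 + 0.6600·0.0000] = 0.0000
Node ud (S = 172.1): V_ud = 1/1.02·[0.3400·0.0000 + 0.6600·2.6938] = 1.7430
Node dd (S = 108.4): V_dd = 1/1.02·[0.3400·2.6938 + 0.6600·56.8813] = 37.7034
Node u (S = 202.5): V_u = 1/1.02·[0.3400·0.0000 + 0.6600·1.7430] = 1.1278
Node d (S = 127.5): V_d = 1/1.02·[0.3400·1.7430 + 0.6600·37.7034] = 24.9773
Node 0 (S = 150): V_0 = 1/1.02·[0.3400·1.1278 + 0.6600·24.9773] = 16.5378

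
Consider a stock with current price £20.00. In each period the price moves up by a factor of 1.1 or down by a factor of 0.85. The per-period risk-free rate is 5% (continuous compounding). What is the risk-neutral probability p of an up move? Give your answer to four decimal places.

p = 0.8051

Risk-neutral probability p = (e^0.05 − 0.85)/(1.1 − 0.85) = 0.2013/0.2500 = 0.8051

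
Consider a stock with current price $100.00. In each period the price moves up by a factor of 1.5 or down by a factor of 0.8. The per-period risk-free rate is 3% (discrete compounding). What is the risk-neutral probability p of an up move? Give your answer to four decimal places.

p = 0.3286

Risk-neutral probability p = (1 + 0.03 − 0.8)/(1.5 − 0.8) = 0.2300/0.7000 = 0.3286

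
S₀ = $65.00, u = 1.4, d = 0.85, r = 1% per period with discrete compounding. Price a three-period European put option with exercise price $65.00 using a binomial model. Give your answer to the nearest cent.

$8.68

Risk-neutral probability p = (1 + 0.01 − 0.85)/(1.4 − 0.85) = 0.1600/0.5500 = 0.2909
Terminal stock prices: S_uuu = 178.4, S_uud = 108.3, S_udd = 65.75, S_ddd = 39.92
Terminal payoffs (K − S): max(-113.4, 0) = 0, max(-43.29, 0) = 0, max(-0.7475, 0) = 0, max(25.08, 0) = 25.08
Node uu (S = 127.4): V_uu = 1/1.01·[0.2909·0.0000 + 0.7091·0.0000] = 0.0000
Node ud (S = 77.35): V_ud = 1/1.01·[0.2909·0.0000 + 0.7091·0.0000] = 0.0000
Node dd (S = 46.96): V_dd = 1/1.01·[0.2909·0.0000 + 0.7091·25.0819] = 17.6092
Node u (S = 91): V_u = 1/1.01·[0.2909·0.0000 + 0.7091·0.0000] = 0.0000
Node d (S = 55.25): V_d = 1/1.01·[0.2909·0.0000 + 0.7091·17.6092] = 12.3629
Node 0 (S = 65): V_0 = 1/1.01·[0.2909·0.0000 + 0.7091·12.3629] = 8.6796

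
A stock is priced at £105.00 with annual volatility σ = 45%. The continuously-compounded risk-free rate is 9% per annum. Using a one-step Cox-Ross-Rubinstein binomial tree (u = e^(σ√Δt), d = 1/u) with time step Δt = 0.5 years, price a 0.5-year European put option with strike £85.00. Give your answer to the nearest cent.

£4.18

CRR parameters: u = e^(σ√Δt) = e^(0.45·√0.5) = 1.3746, d = 1/u = 0.7275
Per-period rate: rΔt = 0.09·0.5 = 0.045, so R = e^0.045 = 1.0460
Risk-neutral probability p = (e^0.045 − 0.7275)/(1.3746 − 0.7275) = 0.3186/0.6472 = 0.4922
Terminal stock prices: S_u = 144.3, S_d = 76.38
Terminal payoffs (K − S): max(-59.34, 0) = 0, max(8.617, 0) = 8.617
Node 0 (S = 105): V_0 = e^(−0.045)·[0.4922·0.0000 + 0.5078·8.6168] = 4.1828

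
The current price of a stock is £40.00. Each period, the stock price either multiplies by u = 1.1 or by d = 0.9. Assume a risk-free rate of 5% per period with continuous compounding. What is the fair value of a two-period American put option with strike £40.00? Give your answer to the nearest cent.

£0.99

Risk-neutral probability p = (e^0.05 − 0.9)/(1.1 − 0.9) = 0.1513/0.2000 = 0.7564
Terminal stock prices: S_uu = 48.4, S_ud = 39.6, S_dd = 32.4
Terminal payoffs (K − S): max(-8.4, 0) = 0, max(0.4, 0) = 0.4, max(7.6, 0) = 7.6
Node u (S = 44): continuation = e^(−0.05)·[0.7564·0.0000 + 0.2436·0.4000] = 0.0927; exercise value = 0.0000 ≤ continuation, so V_u = 0.0927
Node d (S = 36): continuation = e^(−0.05)·[0.7564·0.4000 + 0.2436·7.6000] = 2.0492; exercise value = 4.0000 > continuation, so V_d = 4.0000 (exercise)
Node 0 (S = 40): continuation = e^(−0.05)·[0.7564·0.0927 + 0.2436·4.0000] = 0.9937; exercise value = 0.0000 ≤ continuation, so V_0 = 0.9937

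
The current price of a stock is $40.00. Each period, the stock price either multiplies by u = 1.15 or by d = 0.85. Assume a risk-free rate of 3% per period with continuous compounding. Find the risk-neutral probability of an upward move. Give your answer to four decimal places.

Risk-neutral probability p = (e^0.03 − 0.85)/(1.15 − 0.85) = 0.1805/0.3000 = 0.6015

p = 0.6015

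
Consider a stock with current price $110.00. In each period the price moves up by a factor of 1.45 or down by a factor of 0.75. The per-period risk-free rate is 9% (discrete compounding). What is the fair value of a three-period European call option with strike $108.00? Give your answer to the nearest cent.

Risk-neutral probability p = (1 + 0.09 − 0.75)/(1.45 − 0.75) = 0.3400/0.7000 = 0.4857
Terminal stock prices: S_uuu = 335.3, S_uud = 173.5, S_udd = 89.72, S_ddd = 46.41
Terminal payoffs (S − K): max(227.3, 0) = 227.3, max(65.46, 0) = 65.46, max(-18.28, 0) = 0, max(-61.59, 0) = 0
Node uu (S = 231.3): V_uu = 1/1.09·[0.4857·227.3487 + 0.5143·65.4563] = 132.1924
Node ud (S = 119.6): V_ud = 1/1.09·[0.4857·65.4563 + 0.5143·0.0000] = 29.1679
Node dd (S = 61.88): V_dd = 1/1.09·[0.4857·0.0000 + 0.5143·0.0000] = 0.0000
Node u (S = 159.5): V_u = 1/1.09·[0.4857·132.1924 + 0.5143·29.1679] = 72.6683
Node d (S = 82.5): V_d = 1/1.09·[0.4857·29.1679 + 0.5143·0.0000] = 12.9975
Node 0 (S = 110): V_0 = 1/1.09·[0.4857·72.6683 + 0.5143·12.9975] = 38.5142

$38.51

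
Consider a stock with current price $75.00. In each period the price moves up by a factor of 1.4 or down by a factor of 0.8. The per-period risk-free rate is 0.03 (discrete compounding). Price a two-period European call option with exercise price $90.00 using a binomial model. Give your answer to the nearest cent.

Risk-neutral probability p = (1 + 0.03 − 0.8)/(1.4 − 0.8) = 0.2300/0.6000 = 0.3833
Terminal stock prices: S_uu = 147, S_ud = 84, S_dd = 48
Terminal payoffs (S − K): max(57, 0) = 57, max(-6, 0) = 0, max(-42, 0) = 0
Node u (S = 105): V_u = 1/1.03·[0.3833·57.0000 + 0.6167·0.0000] = 21.2136
Node d (S = 60): V_d = 1/1.03·[0.3833·0.0000 + 0.6167·0.0000] = 0.0000
Node 0 (S = 75): V_0 = 1/1.03·[0.3833·21.2136 + 0.6167·0.0000] = 7.8950

$7.90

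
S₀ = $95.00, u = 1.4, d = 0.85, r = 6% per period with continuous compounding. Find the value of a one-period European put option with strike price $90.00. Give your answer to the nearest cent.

Risk-neutral probability p = (e^0.06 − 0.85)/(1.4 − 0.85) = 0.2118/0.5500 = 0.3852
Terminal stock prices: S_u = 133, S_d = 80.75
Terminal payoffs (K − S): max(-43, 0) = 0, max(9.25, 0) = 9.25
Node 0 (S = 95): V_0 = e^(−0.06)·[0.3852·0.0000 + 0.6148·9.2500] = 5.3561

$5.36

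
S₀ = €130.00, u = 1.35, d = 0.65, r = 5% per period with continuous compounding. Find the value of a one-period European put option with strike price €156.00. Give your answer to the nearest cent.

Risk-neutral probability p = (e^0.05 − 0.65)/(1.35 − 0.65) = 0.4013/0.7000 = 0.5732
Terminal stock prices: S_u = 175.5, S_d = 84.5
Terminal payoffs (K − S): max(-19.5, 0) = 0, max(71.5, 0) = 71.5
Node 0 (S = 130): V_0 = e^(−0.05)·[0.5732·0.0000 + 0.4268·71.5000] = 29.0249

€29.02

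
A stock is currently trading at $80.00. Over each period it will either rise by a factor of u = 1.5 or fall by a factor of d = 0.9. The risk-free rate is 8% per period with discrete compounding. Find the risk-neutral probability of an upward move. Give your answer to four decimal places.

p = 0.3000

Risk-neutral probability p = (1 + 0.08 − 0.9)/(1.5 − 0.9) = 0.1800/0.6000 = 0.3000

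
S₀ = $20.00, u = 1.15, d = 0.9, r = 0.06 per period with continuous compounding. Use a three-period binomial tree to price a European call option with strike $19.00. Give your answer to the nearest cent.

$4.37

Risk-neutral probability p = (e^0.06 − 0.9)/(1.15 − 0.9) = 0.1618/0.2500 = 0.6473
Terminal stock prices: S_uuu = 30.42, S_uud = 23.8, S_udd = 18.63, S_ddd = 14.58
Terminal payoffs (S − K): max(11.42, 0) = 11.42, max(4.805, 0) = 4.805, max(-0.37, 0) = 0, max(-4.42, 0) = 0
Node uu (S = 26.45): V_uu = e^(−0.06)·[0.6473·11.4175 + 0.3527·4.8050] = 8.5565
Node ud (S = 20.7): V_ud = e^(−0.06)·[0.6473·4.8050 + 0.3527·0.0000] = 2.9294
Node dd (S = 16.2): V_dd = e^(−0.06)·[0.6473·0.0000 + 0.3527·0.0000] = 0.0000
Node u (S = 23): V_u = e^(−0.06)·[0.6473·8.5565 + 0.3527·2.9294] = 6.1893
Node d (S = 18): V_d = e^(−0.06)·[0.6473·2.9294 + 0.3527·0.0000] = 1.7859
Node 0 (S = 20): V_0 = e^(−0.06)·[0.6473·6.1893 + 0.3527·1.7859] = 4.3664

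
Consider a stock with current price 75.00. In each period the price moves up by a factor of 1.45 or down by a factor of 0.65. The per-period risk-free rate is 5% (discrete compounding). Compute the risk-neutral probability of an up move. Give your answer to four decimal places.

Risk-neutral probability p = (1 + 0.05 − 0.65)/(1.45 − 0.65) = 0.4000/0.8000 = 0.5000

p = 0.5000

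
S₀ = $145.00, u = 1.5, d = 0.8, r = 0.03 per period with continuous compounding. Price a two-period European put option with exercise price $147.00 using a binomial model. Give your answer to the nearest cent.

Risk-neutral probability p = (e^0.03 − 0.8)/(1.5 − 0.8) = 0.2305/0.7000 = 0.3292
Terminal stock prices: S_uu = 326.2, S_ud = 174, S_dd = 92.8
Terminal payoffs (K − S): max(-179.2, 0) = 0, max(-27, 0) = 0, max(54.2, 0) = 54.2
Node u (S = 217.5): V_u = e^(−0.03)·[0.3292·0.0000 + 0.6708·0.0000] = 0.0000
Node d (S = 116): V_d = e^(−0.03)·[0.3292·0.0000 + 0.6708·54.2000] = 35.2817
Node 0 (S = 145): V_0 = e^(−0.03)·[0.3292·0.0000 + 0.6708·35.2817] = 22.9668

$22.97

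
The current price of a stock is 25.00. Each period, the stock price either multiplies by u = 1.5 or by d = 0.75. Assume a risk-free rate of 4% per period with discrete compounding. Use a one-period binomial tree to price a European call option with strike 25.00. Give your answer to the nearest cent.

4.65

Risk-neutral probability p = (1 + 0.04 − 0.75)/(1.5 − 0.75) = 0.2900/0.7500 = 0.3867
Terminal stock prices: S_u = 37.5, S_d = 18.75
Terminal payoffs (S − K): max(12.5, 0) = 12.5, max(-6.25, 0) = 0
Node 0 (S = 25): V_0 = 1/1.04·[0.3867·12.5000 + 0.6133·0.0000] = 4.6474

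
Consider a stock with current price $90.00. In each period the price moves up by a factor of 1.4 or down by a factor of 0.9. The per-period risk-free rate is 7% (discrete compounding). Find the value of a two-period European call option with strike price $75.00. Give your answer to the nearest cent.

Risk-neutral probability p = (1 + 0.07 − 0.9)/(1.4 − 0.9) = 0.1700/0.5000 = 0.3400
Terminal stock prices: S_uu = 176.4, S_ud = 113.4, S_dd = 72.9
Terminal payoffs (S − K): max(101.4, 0) = 101.4, max(38.4, 0) = 38.4, max(-2.1, 0) = 0
Node u (S = 126): V_u = 1/1.07·[0.3400·101.4000 + 0.6600·38.4000] = 55.9065
Node d (S = 81): V_d = 1/1.07·[0.3400·38.4000 + 0.6600·0.0000] = 12.2019
Node 0 (S = 90): V_0 = 1/1.07·[0.3400·55.9065 + 0.6600·12.2019] = 25.2911

$25.29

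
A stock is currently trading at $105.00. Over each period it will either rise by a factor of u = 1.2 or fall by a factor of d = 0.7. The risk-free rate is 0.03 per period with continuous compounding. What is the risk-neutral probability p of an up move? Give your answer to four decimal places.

Risk-neutral probability p = (e^0.03 − 0.7)/(1.2 − 0.7) = 0.3305/0.5000 = 0.6609

p = 0.6609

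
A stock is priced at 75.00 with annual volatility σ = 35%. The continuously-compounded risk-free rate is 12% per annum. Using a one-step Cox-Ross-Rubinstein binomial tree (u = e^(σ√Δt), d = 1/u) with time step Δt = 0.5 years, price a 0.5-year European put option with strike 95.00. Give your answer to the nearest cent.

15.03

CRR parameters: u = e^(σ√Δt) = e^(0.35·√0.5) = 1.2808, d = 1/u = 0.7808
Per-period rate: rΔt = 0.12·0.5 = 0.06, so R = e^0.06 = 1.0618
Risk-neutral probability p = (e^0.06 − 0.7808)/(1.2808 − 0.7808) = 0.2811/0.5000 = 0.5621
Terminal stock prices: S_u = 96.06, S_d = 58.56
Terminal payoffs (K − S): max(-1.06, 0) = 0, max(36.44, 0) = 36.44
Node 0 (S = 75): V_0 = e^(−0.06)·[0.5621·0.0000 + 0.4379·36.4430] = 15.0289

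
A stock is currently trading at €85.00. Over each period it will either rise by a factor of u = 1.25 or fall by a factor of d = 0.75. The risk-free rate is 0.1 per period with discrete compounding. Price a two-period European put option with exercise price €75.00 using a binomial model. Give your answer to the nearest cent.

€2.02

Risk-neutral probability p = (1 + 0.1 − 0.75)/(1.25 − 0.75) = 0.3500/0.5000 = 0.7000
Terminal stock prices: S_uu = 132.8, S_ud = 79.69, S_dd = 47.81
Terminal payoffs (K − S): max(-57.81, 0) = 0, max(-4.688, 0) = 0, max(27.19, 0) = 27.19
Node u (S = 106.2): V_u = 1/1.1·[0.7000·0.0000 + 0.3000·0.0000] = 0.0000
Node d (S = 63.75): V_d = 1/1.1·[0.7000·0.0000 + 0.3000·27.1875] = 7.4148
Node 0 (S = 85): V_0 = 1/1.1·[0.7000·0.0000 + 0.3000·7.4148] = 2.0222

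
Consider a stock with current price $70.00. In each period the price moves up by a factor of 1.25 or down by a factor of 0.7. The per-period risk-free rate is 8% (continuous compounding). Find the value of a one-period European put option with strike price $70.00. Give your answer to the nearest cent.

Risk-neutral probability p = (e^0.08 − 0.7)/(1.25 − 0.7) = 0.3833/0.5500 = 0.6969
Terminal stock prices: S_u = 87.5, S_d = 49
Terminal payoffs (K − S): max(-17.5, 0) = 0, max(21, 0) = 21
Node 0 (S = 70): V_0 = e^(−0.08)·[0.6969·0.0000 + 0.3031·21.0000] = 5.8760

$5.88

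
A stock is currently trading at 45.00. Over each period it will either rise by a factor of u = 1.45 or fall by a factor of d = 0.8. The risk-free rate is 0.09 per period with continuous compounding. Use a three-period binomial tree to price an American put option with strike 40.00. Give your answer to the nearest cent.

2.80

Risk-neutral probability p = (e^0.09 − 0.8)/(1.45 − 0.8) = 0.2942/0.6500 = 0.4526
Terminal stock prices: S_uuu = 137.2, S_uud = 75.69, S_udd = 41.76, S_ddd = 23.04
Terminal payoffs (K − S): max(-97.19, 0) = 0, max(-35.69, 0) = 0, max(-1.76, 0) = 0, max(16.96, 0) = 16.96
Node uu (S = 94.61): continuation = e^(−0.09)·[0.4526·0.0000 + 0.5474·0.0000] = 0.0000; exercise value = 0.0000 ≤ continuation, so V_uu = 0.0000
Node ud (S = 52.2): continuation = e^(−0.09)·[0.4526·0.0000 + 0.5474·0.0000] = 0.0000; exercise value = 0.0000 ≤ continuation, so V_ud = 0.0000
Node dd (S = 28.8): continuation = e^(−0.09)·[0.4526·0.0000 + 0.5474·16.9600] = 8.4852; exercise value = 11.2000 > continuation, so V_dd = 11.2000 (exercise)
Node u (S = 65.25): continuation = e^(−0.09)·[0.4526·0.0000 + 0.5474·0.0000] = 0.0000; exercise value = 0.0000 ≤ continuation, so V_u = 0.0000
Node d (S = 36): continuation = e^(−0.09)·[0.4526·0.0000 + 0.5474·11.2000] = 5.6034; exercise value = 4.0000 ≤ continuation, so V_d = 5.6034
Node 0 (S = 45): continuation = e^(−0.09)·[0.4526·0.0000 + 0.5474·5.6034] = 2.8035; exercise value = 0.0000 ≤ continuation, so V_0 = 2.8035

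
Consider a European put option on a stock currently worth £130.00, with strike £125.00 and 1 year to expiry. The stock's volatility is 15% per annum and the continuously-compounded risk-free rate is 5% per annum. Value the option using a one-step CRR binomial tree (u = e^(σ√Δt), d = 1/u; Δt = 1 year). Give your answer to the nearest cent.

£4.58

CRR parameters: u = e^(σ√Δt) = e^(0.15·√1) = 1.1618, d = 1/u = 0.8607
Per-period rate: rΔt = 0.05·1 = 0.05, so R = e^0.05 = 1.0513
Risk-neutral probability p = (e^0.05 − 0.8607)/(1.1618 − 0.8607) = 0.1906/0.3011 = 0.6328
Terminal stock prices: S_u = 151, S_d = 111.9
Terminal payoffs (K − S): max(-26.04, 0) = 0, max(13.11, 0) = 13.11
Node 0 (S = 130): V_0 = e^(−0.05)·[0.6328·0.0000 + 0.3672·13.1080] = 4.5781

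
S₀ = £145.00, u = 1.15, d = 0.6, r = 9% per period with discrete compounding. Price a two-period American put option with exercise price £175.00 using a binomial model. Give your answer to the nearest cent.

Risk-neutral probability p = (1 + 0.09 − 0.6)/(1.15 − 0.6) = 0.4900/0.5500 = 0.8909
Terminal stock prices: S_uu = 191.8, S_ud = 100, S_dd = 52.2
Terminal payoffs (K − S): max(-16.76, 0) = 0, max(74.95, 0) = 74.95, max(122.8, 0) = 122.8
Node u (S = 166.8): continuation = 1/1.09·[0.8909·0.0000 + 0.1091·74.9500] = 7.5013; exercise value = 8.2500 > continuation, so V_u = 8.2500 (exercise)
Node d (S = 87): continuation = 1/1.09·[0.8909·74.9500 + 0.1091·122.8000] = 73.5505; exercise value = 88.0000 > continuation, so V_d = 88.0000 (exercise)
Node 0 (S = 145): continuation = 1/1.09·[0.8909·8.2500 + 0.1091·88.0000] = 15.5505; exercise value = 30.0000 > continuation, so V_0 = 30.0000 (exercise)

£30.00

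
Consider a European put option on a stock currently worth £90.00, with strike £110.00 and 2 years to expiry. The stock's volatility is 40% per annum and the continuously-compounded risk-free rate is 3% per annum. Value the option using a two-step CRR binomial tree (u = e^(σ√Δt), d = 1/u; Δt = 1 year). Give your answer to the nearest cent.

£29.94

CRR parameters: u = e^(σ√Δt) = e^(0.4·√1) = 1.4918, d = 1/u = 0.6703
Per-period rate: rΔt = 0.03·1 = 0.03, so R = e^0.03 = 1.0305
Risk-neutral probability p = (e^0.03 − 0.6703)/(1.4918 − 0.6703) = 0.3601/0.8215 = 0.4384
Terminal stock prices: S_uu = 200.3, S_ud = 90, S_dd = 40.44
Terminal payoffs (K − S): max(-90.3, 0) = 0, max(20, 0) = 20, max(69.56, 0) = 69.56
Node u (S = 134.3): V_u = e^(−0.03)·[0.4384·0.0000 + 0.5616·20.0000] = 10.9004
Node d (S = 60.33): V_d = e^(−0.03)·[0.4384·20.0000 + 0.5616·69.5604] = 46.4202
Node 0 (S = 90): V_0 = e^(−0.03)·[0.4384·10.9004 + 0.5616·46.4202] = 29.9371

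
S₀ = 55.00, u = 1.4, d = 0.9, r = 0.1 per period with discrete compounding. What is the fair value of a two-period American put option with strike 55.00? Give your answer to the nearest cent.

3.11

Risk-neutral probability p = (1 + 0.1 − 0.9)/(1.4 − 0.9) = 0.2000/0.5000 = 0.4000
Terminal stock prices: S_uu = 107.8, S_ud = 69.3, S_dd = 44.55
Terminal payoffs (K − S): max(-52.8, 0) = 0, max(-14.3, 0) = 0, max(10.45, 0) = 10.45
Node u (S = 77): continuation = 1/1.1·[0.4000·0.0000 + 0.6000·0.0000] = 0.0000; exercise value = 0.0000 ≤ continuation, so V_u = 0.0000
Node d (S = 49.5): continuation = 1/1.1·[0.4000·0.0000 + 0.6000·10.4500] = 5.7000; exercise value = 5.5000 ≤ continuation, so V_d = 5.7000
Node 0 (S = 55): continuation = 1/1.1·[0.4000·0.0000 + 0.6000·5.7000] = 3.1091; exercise value = 0.0000 ≤ continuation, so V_0 = 3.1091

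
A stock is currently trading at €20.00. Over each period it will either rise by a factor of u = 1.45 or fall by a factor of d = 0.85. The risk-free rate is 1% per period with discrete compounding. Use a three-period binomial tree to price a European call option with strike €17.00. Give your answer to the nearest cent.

Risk-neutral probability p = (1 + 0.01 − 0.85)/(1.45 − 0.85) = 0.1600/0.6000 = 0.2667
Terminal stock prices: S_uuu = 60.97, S_uud = 35.74, S_udd = 20.95, S_ddd = 12.28
Terminal payoffs (S − K): max(43.97, 0) = 43.97, max(18.74, 0) = 18.74, max(3.952, 0) = 3.952, max(-4.718, 0) = 0
Node uu (S = 42.05): V_uu = 1/1.01·[0.2667·43.9725 + 0.7333·18.7425] = 25.2183
Node ud (S = 24.65): V_ud = 1/1.01·[0.2667·18.7425 + 0.7333·3.9525] = 7.8183
Node dd (S = 14.45): V_dd = 1/1.01·[0.2667·3.9525 + 0.7333·0.0000] = 1.0436
Node u (S = 29): V_u = 1/1.01·[0.2667·25.2183 + 0.7333·7.8183] = 12.3350
Node d (S = 17): V_d = 1/1.01·[0.2667·7.8183 + 0.7333·1.0436] = 2.8219
Node 0 (S = 20): V_0 = 1/1.01·[0.2667·12.3350 + 0.7333·2.8219] = 5.3057

€5.31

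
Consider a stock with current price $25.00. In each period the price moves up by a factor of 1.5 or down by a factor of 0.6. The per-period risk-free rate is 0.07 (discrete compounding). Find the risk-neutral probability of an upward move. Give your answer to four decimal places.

Risk-neutral probability p = (1 + 0.07 − 0.6)/(1.5 − 0.6) = 0.4700/0.9000 = 0.5222

p = 0.5222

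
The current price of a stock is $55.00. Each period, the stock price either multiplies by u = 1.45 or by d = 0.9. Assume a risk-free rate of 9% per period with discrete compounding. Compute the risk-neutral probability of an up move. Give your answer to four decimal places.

Risk-neutral probability p = (1 + 0.09 − 0.9)/(1.45 − 0.9) = 0.1900/0.5500 = 0.3455

p = 0.3455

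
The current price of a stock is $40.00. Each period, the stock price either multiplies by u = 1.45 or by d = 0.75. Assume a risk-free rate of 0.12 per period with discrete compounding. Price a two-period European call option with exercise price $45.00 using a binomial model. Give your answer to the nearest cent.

$8.71

Risk-neutral probability p = (1 + 0.12 − 0.75)/(1.45 − 0.75) = 0.3700/0.7000 = 0.5286
Terminal stock prices: S_uu = 84.1, S_ud = 43.5, S_dd = 22.5
Terminal payoffs (S − K): max(39.1, 0) = 39.1, max(-1.5, 0) = 0, max(-22.5, 0) = 0
Node u (S = 58): V_u = 1/1.12·[0.5286·39.1000 + 0.4714·0.0000] = 18.4528
Node d (S = 30): V_d = 1/1.12·[0.5286·0.0000 + 0.4714·0.0000] = 0.0000
Node 0 (S = 40): V_0 = 1/1.12·[0.5286·18.4528 + 0.4714·0.0000] = 8.7086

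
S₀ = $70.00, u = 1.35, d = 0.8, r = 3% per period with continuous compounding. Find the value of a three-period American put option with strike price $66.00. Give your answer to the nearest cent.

Risk-neutral probability p = (e^0.03 − 0.8)/(1.35 − 0.8) = 0.2305/0.5500 = 0.4190
Terminal stock prices: S_uuu = 172.2, S_uud = 102.1, S_udd = 60.48, S_ddd = 35.84
Terminal payoffs (K − S): max(-106.2, 0) = 0, max(-36.06, 0) = 0, max(5.52, 0) = 5.52, max(30.16, 0) = 30.16
Node uu (S = 127.6): continuation = e^(−0.03)·[0.4190·0.0000 + 0.5810·0.0000] = 0.0000; exercise value = 0.0000 ≤ continuation, so V_uu = 0.0000
Node ud (S = 75.6): continuation = e^(−0.03)·[0.4190·0.0000 + 0.5810·5.5200] = 3.1123; exercise value = 0.0000 ≤ continuation, so V_ud = 3.1123
Node dd (S = 44.8): continuation = e^(−0.03)·[0.4190·5.5200 + 0.5810·30.1600] = 19.2494; exercise value = 21.2000 > continuation, so V_dd = 21.2000 (exercise)
Node u (S = 94.5): continuation = e^(−0.03)·[0.4190·0.0000 + 0.5810·3.1123] = 1.7548; exercise value = 0.0000 ≤ continuation, so V_u = 1.7548
Node d (S = 56): continuation = e^(−0.03)·[0.4190·3.1123 + 0.5810·21.2000] = 13.2185; exercise value = 10.0000 ≤ continuation, so V_d = 13.2185
Node 0 (S = 70): continuation = e^(−0.03)·[0.4190·1.7548 + 0.5810·13.2185] = 8.1664; exercise value = 0.0000 ≤ continuation, so V_0 = 8.1664

$8.17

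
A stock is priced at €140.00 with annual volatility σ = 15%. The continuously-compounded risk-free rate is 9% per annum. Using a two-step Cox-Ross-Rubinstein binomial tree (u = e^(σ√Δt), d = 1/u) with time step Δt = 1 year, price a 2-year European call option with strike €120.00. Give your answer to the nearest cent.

€40.45

CRR parameters: u = e^(σ√Δt) = e^(0.15·√1) = 1.1618, d = 1/u = 0.8607
Per-period rate: rΔt = 0.09·1 = 0.09, so R = e^0.09 = 1.0942
Risk-neutral probability p = (e^0.09 − 0.8607)/(1.1618 − 0.8607) = 0.2335/0.3011 = 0.7753
Terminal stock prices: S_uu = 189, S_ud = 140, S_dd = 103.7
Terminal payoffs (S − K): max(68.98, 0) = 68.98, max(20, 0) = 20, max(-16.29, 0) = 0
Node u (S = 162.7): V_u = e^(−0.09)·[0.7753·68.9802 + 0.2247·20.0000] = 52.9851
Node d (S = 120.5): V_d = e^(−0.09)·[0.7753·20.0000 + 0.2247·0.0000] = 14.1716
Node 0 (S = 140): V_0 = e^(−0.09)·[0.7753·52.9851 + 0.2247·14.1716] = 40.4543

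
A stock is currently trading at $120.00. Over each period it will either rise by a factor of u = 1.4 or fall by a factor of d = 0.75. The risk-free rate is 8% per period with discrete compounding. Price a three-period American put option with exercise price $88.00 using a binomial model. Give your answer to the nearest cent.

$4.26

Risk-neutral probability p = (1 + 0.08 − 0.75)/(1.4 − 0.75) = 0.3300/0.6500 = 0.5077
Terminal stock prices: S_uuu = 329.3, S_uud = 176.4, S_udd = 94.5, S_ddd = 50.62
Terminal payoffs (K − S): max(-241.3, 0) = 0, max(-88.4, 0) = 0, max(-6.5, 0) = 0, max(37.38, 0) = 37.38
Node uu (S = 235.2): continuation = 1/1.08·[0.5077·0.0000 + 0.4923·0.0000] = 0.0000; exercise value = 0.0000 ≤ continuation, so V_uu = 0.0000
Node ud (S = 126): continuation = 1/1.08·[0.5077·0.0000 + 0.4923·0.0000] = 0.0000; exercise value = 0.0000 ≤ continuation, so V_ud = 0.0000
Node dd (S = 67.5): continuation = 1/1.08·[0.5077·0.0000 + 0.4923·37.3750] = 17.0370; exercise value = 20.5000 > continuation, so V_dd = 20.5000 (exercise)
Node u (S = 168): continuation = 1/1.08·[0.5077·0.0000 + 0.4923·0.0000] = 0.0000; exercise value = 0.0000 ≤ continuation, so V_u = 0.0000
Node d (S = 90): continuation = 1/1.08·[0.5077·0.0000 + 0.4923·20.5000] = 9.3447; exercise value = 0.0000 ≤ continuation, so V_d = 9.3447
Node 0 (S = 120): continuation = 1/1.08·[0.5077·0.0000 + 0.4923·9.3447] = 4.2597; exercise value = 0.0000 ≤ continuation, so V_0 = 4.2597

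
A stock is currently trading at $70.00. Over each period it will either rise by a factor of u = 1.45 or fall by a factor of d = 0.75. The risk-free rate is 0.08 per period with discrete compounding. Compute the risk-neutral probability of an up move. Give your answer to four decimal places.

Risk-neutral probability p = (1 + 0.08 − 0.75)/(1.45 − 0.75) = 0.3300/0.7000 = 0.4714

p = 0.4714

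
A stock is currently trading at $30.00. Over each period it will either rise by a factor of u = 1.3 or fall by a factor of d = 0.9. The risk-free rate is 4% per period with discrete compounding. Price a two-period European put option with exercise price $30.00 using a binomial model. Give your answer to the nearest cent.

$2.23

Risk-neutral probability p = (1 + 0.04 − 0.9)/(1.3 − 0.9) = 0.1400/0.4000 = 0.3500
Terminal stock prices: S_uu = 50.7, S_ud = 35.1, S_dd = 24.3
Terminal payoffs (K − S): max(-20.7, 0) = 0, max(-5.1, 0) = 0, max(5.7, 0) = 5.7
Node u (S = 39): V_u = 1/1.04·[0.3500·0.0000 + 0.6500·0.0000] = 0.0000
Node d (S = 27): V_d = 1/1.04·[0.3500·0.0000 + 0.6500·5.7000] = 3.5625
Node 0 (S = 30): V_0 = 1/1.04·[0.3500·0.0000 + 0.6500·3.5625] = 2.2266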